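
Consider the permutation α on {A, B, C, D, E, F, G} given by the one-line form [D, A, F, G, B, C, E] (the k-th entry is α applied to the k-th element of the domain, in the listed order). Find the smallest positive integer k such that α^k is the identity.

Decomposing into disjoint cycles gives cycle lengths 5, 2.
The order of α is the least common multiple of its cycle lengths: lcm(5, 2) = 10.

10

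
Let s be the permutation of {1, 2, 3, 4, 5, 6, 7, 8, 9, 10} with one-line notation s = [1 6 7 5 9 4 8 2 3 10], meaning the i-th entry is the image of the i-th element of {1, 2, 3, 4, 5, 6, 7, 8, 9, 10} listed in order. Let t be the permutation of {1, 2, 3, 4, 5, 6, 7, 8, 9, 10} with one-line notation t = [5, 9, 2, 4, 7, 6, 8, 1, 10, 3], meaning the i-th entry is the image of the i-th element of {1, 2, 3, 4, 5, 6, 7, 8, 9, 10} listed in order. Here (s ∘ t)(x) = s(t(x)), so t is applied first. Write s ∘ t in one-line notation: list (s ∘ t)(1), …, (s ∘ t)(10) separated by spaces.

(s ∘ t)(x) = s(t(x)). Computing each image: s(t(1)) = s(5) = 9, s(t(2)) = s(9) = 3, s(t(3)) = s(2) = 6, s(t(4)) = s(4) = 5, s(t(5)) = s(7) = 8, s(t(6)) = s(6) = 4, s(t(7)) = s(8) = 2, s(t(8)) = s(1) = 1, s(t(9)) = s(10) = 10, s(t(10)) = s(3) = 7.
Hence s ∘ t = [9 3 6 5 8 4 2 1 10 7].

9 3 6 5 8 4 2 1 10 7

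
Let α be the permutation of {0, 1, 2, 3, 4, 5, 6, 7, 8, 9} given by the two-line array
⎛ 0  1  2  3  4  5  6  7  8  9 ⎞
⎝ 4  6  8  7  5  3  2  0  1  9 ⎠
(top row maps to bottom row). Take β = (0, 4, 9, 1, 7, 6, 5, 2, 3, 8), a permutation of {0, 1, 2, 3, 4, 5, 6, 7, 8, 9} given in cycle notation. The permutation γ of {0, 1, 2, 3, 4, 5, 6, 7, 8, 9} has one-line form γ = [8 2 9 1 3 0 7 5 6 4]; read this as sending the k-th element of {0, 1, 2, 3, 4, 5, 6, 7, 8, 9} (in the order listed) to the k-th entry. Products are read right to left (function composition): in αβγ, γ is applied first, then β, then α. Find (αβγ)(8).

Apply the permutations in order: γ(8) = 6, then β(6) = 5, then α(5) = 3. So (αβγ)(8) = 3.

3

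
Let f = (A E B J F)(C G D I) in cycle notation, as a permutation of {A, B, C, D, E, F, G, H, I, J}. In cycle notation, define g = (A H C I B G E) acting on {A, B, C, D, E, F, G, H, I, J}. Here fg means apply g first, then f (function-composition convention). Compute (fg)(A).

(fg)(A) = f(g(A)). g(A) = H, then f(H) = H. So (fg)(A) = H.

H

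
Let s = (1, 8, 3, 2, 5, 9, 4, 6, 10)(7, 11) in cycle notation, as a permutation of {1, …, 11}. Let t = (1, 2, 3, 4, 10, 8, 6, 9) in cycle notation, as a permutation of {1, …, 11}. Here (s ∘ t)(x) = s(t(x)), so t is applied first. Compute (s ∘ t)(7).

11

First apply t: t(7) = 7, then s(7) = 11. Thus (s ∘ t)(7) = 11.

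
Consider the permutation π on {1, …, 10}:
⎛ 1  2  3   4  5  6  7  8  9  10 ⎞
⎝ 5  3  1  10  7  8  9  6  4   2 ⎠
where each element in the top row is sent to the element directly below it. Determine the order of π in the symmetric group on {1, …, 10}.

Decomposing into disjoint cycles gives cycle lengths 8, 2.
The order is lcm(8, 2) = 8.

8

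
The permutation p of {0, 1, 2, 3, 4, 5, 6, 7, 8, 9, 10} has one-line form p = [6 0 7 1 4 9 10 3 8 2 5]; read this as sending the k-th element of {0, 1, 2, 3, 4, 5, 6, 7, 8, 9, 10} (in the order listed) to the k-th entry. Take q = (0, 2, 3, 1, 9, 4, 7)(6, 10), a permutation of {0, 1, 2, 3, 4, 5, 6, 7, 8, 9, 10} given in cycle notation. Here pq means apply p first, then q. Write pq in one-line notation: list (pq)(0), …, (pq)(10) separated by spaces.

10 2 0 9 7 4 6 1 8 3 5

(pq)(x) = q(p(x)). Computing each image: q(p(0)) = q(6) = 10, q(p(1)) = q(0) = 2, q(p(2)) = q(7) = 0, q(p(3)) = q(1) = 9, q(p(4)) = q(4) = 7, q(p(5)) = q(9) = 4, q(p(6)) = q(10) = 6, q(p(7)) = q(3) = 1, q(p(8)) = q(8) = 8, q(p(9)) = q(2) = 3, q(p(10)) = q(5) = 5.
Hence pq = [10 2 0 9 7 4 6 1 8 3 5].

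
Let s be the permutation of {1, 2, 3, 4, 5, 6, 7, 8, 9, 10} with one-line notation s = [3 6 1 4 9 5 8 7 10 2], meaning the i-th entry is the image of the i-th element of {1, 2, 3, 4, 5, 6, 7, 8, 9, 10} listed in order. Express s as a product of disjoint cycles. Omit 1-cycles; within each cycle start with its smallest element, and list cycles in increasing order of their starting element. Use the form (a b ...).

From 1: 1 → 3 → 1, closing the cycle (1 3).
Continuing from each remaining unvisited element yields (1 3)(2 6 5 9 10)(7 8).

(1 3)(2 6 5 9 10)(7 8)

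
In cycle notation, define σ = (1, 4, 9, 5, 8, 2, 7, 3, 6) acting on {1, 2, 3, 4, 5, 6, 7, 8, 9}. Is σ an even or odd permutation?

The cycle lengths are 9.
A cycle of length ℓ contributes ℓ−1 transpositions, so σ is a product of 8 transpositions — even.

even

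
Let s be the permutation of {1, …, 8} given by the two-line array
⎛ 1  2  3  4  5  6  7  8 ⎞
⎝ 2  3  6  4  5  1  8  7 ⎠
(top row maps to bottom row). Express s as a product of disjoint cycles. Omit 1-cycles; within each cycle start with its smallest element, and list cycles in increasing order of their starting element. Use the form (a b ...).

(1 2 3 6)(7 8)

Iterating s from 1 gives 1 → 2 → 3 → 6 → 1; that is the 4-cycle (1 2 3 6).
Continuing from each remaining unvisited element yields (1 2 3 6)(7 8).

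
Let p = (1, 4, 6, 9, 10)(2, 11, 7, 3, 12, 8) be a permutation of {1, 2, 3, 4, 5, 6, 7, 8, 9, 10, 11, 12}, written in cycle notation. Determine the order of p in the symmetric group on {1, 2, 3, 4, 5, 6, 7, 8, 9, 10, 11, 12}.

30

The cycle type of p is (6, 5, 1).
The order is lcm(6, 5) = 30.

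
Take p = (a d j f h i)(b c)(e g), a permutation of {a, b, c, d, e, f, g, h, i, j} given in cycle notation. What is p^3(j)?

i

j lies in the 6-cycle (a d j f h i).
Advancing 3 steps from j: j → f → h → i.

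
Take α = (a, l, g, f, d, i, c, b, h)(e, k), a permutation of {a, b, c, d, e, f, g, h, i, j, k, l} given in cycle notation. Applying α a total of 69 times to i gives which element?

i lies in the 9-cycle (a, l, g, f, d, i, c, b, h).
Powers repeat with period 9 on this cycle, and 69 mod 9 = 6, so α^69(i) = α^6(i).
Advancing 6 steps from i: i → c → b → h → a → l → g.

g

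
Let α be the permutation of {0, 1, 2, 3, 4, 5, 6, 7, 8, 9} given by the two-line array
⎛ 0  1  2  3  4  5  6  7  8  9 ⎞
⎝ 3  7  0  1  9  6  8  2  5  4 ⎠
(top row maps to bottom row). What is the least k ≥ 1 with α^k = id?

Decomposing into disjoint cycles gives cycle lengths 5, 3, 2.
The order of α is the least common multiple of its cycle lengths: lcm(5, 3, 2) = 30.

30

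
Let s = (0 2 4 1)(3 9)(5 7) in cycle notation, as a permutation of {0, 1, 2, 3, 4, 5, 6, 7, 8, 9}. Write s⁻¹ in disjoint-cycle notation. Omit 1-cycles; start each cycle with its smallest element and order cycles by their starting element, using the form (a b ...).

(0 1 4 2)(3 9)(5 7)

The inverse reverses each cycle.
After reversing and putting each cycle's least element first, s⁻¹ = (0 1 4 2)(3 9)(5 7).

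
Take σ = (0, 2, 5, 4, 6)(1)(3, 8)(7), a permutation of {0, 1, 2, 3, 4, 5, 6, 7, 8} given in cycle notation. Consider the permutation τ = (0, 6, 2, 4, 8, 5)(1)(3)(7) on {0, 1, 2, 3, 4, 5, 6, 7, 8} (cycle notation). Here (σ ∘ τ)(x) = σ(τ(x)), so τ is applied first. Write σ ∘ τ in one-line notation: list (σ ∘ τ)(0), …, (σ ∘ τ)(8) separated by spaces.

0 1 6 8 3 2 5 7 4

Chase each element through τ then σ: 0 → 6 → 0; 1 → 1 → 1; 2 → 4 → 6; 3 → 3 → 8; 4 → 8 → 3; 5 → 0 → 2; 6 → 2 → 5; 7 → 7 → 7; 8 → 5 → 4.
So σ ∘ τ in one-line form is 0 1 6 8 3 2 5 7 4.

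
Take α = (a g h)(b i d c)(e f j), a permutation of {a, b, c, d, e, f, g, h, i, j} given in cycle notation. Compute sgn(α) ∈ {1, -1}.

The cycle lengths are 4, 3, 3.
A cycle of length ℓ contributes ℓ−1 transpositions, so α is a product of 3 + 2 + 2 = 7 transpositions — odd.

-1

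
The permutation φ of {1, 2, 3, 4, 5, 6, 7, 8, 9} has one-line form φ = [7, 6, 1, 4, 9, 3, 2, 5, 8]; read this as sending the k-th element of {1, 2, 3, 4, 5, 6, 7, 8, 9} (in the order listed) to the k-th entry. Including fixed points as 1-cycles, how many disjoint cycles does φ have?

The cycle decomposition is (1, 7, 2, 6, 3)(4)(5, 9, 8), which has 3 cycles (counting 1-cycles).

3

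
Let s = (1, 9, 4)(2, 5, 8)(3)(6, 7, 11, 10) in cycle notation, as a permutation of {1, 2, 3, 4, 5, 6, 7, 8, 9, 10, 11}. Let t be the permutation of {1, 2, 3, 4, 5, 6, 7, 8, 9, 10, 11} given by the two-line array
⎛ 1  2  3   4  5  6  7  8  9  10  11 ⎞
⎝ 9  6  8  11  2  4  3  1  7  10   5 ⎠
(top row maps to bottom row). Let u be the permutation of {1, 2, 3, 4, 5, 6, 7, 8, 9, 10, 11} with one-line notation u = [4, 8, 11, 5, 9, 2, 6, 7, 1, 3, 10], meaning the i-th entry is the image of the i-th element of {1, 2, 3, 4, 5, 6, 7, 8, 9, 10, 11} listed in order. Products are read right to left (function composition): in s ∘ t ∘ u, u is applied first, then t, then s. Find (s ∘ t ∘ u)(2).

9

Chase 2: u(2) = 8; t(8) = 1; s(1) = 9. Hence (s ∘ t ∘ u)(2) = 9.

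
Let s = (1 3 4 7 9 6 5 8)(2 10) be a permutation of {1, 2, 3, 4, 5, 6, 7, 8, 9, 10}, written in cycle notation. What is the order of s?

The disjoint cycles have lengths 8, 2.
The order is lcm(8, 2) = 8.

8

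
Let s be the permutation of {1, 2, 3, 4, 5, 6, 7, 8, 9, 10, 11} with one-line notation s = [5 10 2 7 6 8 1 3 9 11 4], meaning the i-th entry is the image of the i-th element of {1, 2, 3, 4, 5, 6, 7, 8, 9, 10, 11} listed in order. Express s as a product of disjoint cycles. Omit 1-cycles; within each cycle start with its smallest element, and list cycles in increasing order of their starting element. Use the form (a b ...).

(1 5 6 8 3 2 10 11 4 7)

From 1: 1 → 5 → 6 → 8 → 3 → 2 → 10 → 11 → 4 → 7 → 1, closing the cycle (1 5 6 8 3 2 10 11 4 7).
Repeating from the next unused element and collecting all non-trivial cycles gives (1 5 6 8 3 2 10 11 4 7).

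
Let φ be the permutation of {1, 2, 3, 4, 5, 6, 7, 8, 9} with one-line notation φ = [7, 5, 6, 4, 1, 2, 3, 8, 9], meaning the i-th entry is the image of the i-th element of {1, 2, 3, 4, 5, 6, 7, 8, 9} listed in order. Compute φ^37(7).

3

Tracing 7 → 3 → … returns to 7 after 6 steps, so 7 lies in a 6-cycle (1, 7, 3, 6, 2, 5).
Powers repeat with period 6 on this cycle, and 37 mod 6 = 1, so φ^37(7) = φ^1(7).
Advancing 1 step from 7: 7 → 3.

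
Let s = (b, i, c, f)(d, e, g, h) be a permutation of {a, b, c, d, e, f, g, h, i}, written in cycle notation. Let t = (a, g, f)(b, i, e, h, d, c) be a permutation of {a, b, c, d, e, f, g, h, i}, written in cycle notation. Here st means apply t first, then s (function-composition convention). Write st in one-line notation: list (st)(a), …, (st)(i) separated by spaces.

h c i f d a b e g

(st)(x) = s(t(x)). Computing each image: s(t(a)) = s(g) = h, s(t(b)) = s(i) = c, s(t(c)) = s(b) = i, s(t(d)) = s(c) = f, s(t(e)) = s(h) = d, s(t(f)) = s(a) = a, s(t(g)) = s(f) = b, s(t(h)) = s(d) = e, s(t(i)) = s(e) = g.
Hence st = [h c i f d a b e g].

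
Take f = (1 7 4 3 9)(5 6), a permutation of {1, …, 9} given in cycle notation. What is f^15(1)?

1

1 lies in the 5-cycle (1 7 4 3 9).
Powers repeat with period 5 on this cycle, and 15 mod 5 = 0, so f^15(1) = f^0(1).
So f^15(1) = 1.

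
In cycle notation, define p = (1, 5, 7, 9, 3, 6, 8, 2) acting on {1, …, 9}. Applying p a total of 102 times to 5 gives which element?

5 lies in the 8-cycle (1, 5, 7, 9, 3, 6, 8, 2).
Powers repeat with period 8 on this cycle, and 102 mod 8 = 6, so p^102(5) = p^6(5).
Stepping 6 places around the cycle: 5 → 7 → 9 → 3 → 6 → 8 → 2.

2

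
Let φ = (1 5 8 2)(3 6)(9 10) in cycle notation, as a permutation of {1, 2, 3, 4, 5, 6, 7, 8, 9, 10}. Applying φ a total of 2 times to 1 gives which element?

8

1 lies in the 4-cycle (1 5 8 2).
Stepping 2 places around the cycle: 1 → 5 → 8.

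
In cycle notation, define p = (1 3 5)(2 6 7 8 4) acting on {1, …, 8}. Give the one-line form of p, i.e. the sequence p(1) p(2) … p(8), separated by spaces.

Image by image: 1→3, 2→6, 3→5, 4→2, 5→1, 6→7, 7→8, 8→4.
So the one-line form is 3 6 5 2 1 7 8 4.

3 6 5 2 1 7 8 4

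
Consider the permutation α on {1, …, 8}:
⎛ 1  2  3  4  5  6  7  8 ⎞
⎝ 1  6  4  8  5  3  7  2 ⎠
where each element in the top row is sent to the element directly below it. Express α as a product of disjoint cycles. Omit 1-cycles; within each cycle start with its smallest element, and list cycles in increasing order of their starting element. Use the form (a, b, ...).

Start at 2 and follow images: 2 → 6 → 3 → 4 → 8 → 2, giving the cycle (2, 6, 3, 4, 8).
Repeating from the next unused element and collecting all non-trivial cycles gives (2, 6, 3, 4, 8).

(2, 6, 3, 4, 8)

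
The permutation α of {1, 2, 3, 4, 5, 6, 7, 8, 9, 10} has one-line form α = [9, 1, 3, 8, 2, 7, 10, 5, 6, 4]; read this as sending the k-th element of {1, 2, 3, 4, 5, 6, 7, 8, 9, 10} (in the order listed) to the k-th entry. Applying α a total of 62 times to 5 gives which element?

8

Tracing 5 → 2 → … returns to 5 after 9 steps, so 5 lies in a 9-cycle (1 9 6 7 10 4 8 5 2).
Powers repeat with period 9 on this cycle, and 62 mod 9 = 8, so α^62(5) = α^8(5).
Advancing 8 steps from 5: 5 → 2 → 1 → 9 → 6 → 7 → 10 → 4 → 8.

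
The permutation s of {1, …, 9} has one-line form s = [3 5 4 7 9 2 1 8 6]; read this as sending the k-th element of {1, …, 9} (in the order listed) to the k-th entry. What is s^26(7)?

Tracing 7 → 1 → … returns to 7 after 4 steps, so 7 lies in a 4-cycle (1, 3, 4, 7).
Powers repeat with period 4 on this cycle, and 26 mod 4 = 2, so s^26(7) = s^2(7).
Advancing 2 steps from 7: 7 → 1 → 3.

3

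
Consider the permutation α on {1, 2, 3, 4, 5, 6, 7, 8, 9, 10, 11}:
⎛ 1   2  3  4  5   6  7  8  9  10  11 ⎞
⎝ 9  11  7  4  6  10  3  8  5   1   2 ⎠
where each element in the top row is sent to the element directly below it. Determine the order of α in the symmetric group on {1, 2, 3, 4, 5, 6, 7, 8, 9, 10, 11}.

Decomposing into disjoint cycles gives cycle lengths 5, 2, 2, 1, 1.
The order of α is the least common multiple of its cycle lengths: lcm(5, 2, 2) = 10.

10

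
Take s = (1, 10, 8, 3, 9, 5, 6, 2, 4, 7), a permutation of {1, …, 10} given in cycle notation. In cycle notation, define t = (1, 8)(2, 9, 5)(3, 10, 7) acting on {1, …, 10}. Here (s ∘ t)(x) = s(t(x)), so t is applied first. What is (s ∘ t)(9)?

6

(s ∘ t)(9) = s(t(9)). t(9) = 5, then s(5) = 6. So (s ∘ t)(9) = 6.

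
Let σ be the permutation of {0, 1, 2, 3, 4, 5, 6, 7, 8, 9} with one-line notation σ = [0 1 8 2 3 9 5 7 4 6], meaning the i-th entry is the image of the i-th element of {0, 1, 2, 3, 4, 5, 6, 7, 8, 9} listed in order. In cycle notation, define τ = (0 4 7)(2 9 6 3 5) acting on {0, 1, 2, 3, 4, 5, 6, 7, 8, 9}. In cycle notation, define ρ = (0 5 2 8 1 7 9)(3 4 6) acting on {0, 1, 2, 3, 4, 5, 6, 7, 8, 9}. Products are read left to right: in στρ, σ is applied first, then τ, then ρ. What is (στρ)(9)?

4

Apply the permutations in order: σ(9) = 6, then τ(6) = 3, then ρ(3) = 4. So (στρ)(9) = 4.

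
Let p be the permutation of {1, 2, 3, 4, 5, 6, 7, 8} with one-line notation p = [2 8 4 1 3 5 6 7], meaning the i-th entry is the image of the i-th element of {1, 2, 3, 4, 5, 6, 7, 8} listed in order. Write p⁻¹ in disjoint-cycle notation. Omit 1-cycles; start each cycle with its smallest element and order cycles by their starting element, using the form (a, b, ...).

(1, 4, 3, 5, 6, 7, 8, 2)

First write p in disjoint cycles: (1, 2, 8, 7, 6, 5, 3, 4).
The inverse reverses every cycle; in canonical form, p⁻¹ = (1, 4, 3, 5, 6, 7, 8, 2).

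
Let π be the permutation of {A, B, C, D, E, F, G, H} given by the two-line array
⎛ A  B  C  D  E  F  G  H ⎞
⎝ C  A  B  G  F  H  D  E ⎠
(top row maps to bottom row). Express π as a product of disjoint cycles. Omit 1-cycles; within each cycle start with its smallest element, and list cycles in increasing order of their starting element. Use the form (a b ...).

Iterating π from A gives A → C → B → A; that is the 3-cycle (A C B).
Repeating from the next unused element and collecting all non-trivial cycles gives (A C B)(D G)(E F H).

(A C B)(D G)(E F H)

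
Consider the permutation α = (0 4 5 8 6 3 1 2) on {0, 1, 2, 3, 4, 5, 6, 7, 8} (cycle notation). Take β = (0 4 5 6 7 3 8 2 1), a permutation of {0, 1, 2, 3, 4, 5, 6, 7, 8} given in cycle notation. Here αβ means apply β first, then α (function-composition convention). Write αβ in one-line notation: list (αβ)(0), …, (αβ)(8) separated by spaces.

Chase each element through β then α: 0 → 4 → 5; 1 → 0 → 4; 2 → 1 → 2; 3 → 8 → 6; 4 → 5 → 8; 5 → 6 → 3; 6 → 7 → 7; 7 → 3 → 1; 8 → 2 → 0.
Collecting the images, αβ = [5 4 2 6 8 3 7 1 0].

5 4 2 6 8 3 7 1 0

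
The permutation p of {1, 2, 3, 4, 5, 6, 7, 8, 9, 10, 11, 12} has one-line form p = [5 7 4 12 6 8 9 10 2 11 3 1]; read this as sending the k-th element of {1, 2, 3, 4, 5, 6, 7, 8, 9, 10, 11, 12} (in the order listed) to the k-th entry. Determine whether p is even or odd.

In disjoint-cycle form the cycle lengths are 9, 3.
A cycle of length ℓ contributes ℓ−1 transpositions, so p is a product of 8 + 2 = 10 transpositions — even.

even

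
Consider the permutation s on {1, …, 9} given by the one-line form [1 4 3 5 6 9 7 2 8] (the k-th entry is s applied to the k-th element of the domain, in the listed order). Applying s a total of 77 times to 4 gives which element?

Tracing 4 → 5 → … returns to 4 after 6 steps, so 4 lies in a 6-cycle (2, 4, 5, 6, 9, 8).
Powers repeat with period 6 on this cycle, and 77 mod 6 = 5, so s^77(4) = s^5(4).
Advancing 5 steps from 4: 4 → 5 → 6 → 9 → 8 → 2.

2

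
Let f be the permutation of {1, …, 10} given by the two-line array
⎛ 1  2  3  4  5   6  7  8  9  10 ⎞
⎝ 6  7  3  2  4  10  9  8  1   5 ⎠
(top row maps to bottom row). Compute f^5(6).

7

Tracing 6 → 10 → … returns to 6 after 8 steps, so 6 lies in an 8-cycle (1 6 10 5 4 2 7 9).
Advancing 5 steps from 6: 6 → 10 → 5 → 4 → 2 → 7.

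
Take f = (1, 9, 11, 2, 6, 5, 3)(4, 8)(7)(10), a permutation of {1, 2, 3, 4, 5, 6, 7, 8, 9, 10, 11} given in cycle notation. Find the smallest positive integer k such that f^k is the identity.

The disjoint cycles have lengths 7, 2, 1, 1.
The order is lcm(7, 2) = 14.

14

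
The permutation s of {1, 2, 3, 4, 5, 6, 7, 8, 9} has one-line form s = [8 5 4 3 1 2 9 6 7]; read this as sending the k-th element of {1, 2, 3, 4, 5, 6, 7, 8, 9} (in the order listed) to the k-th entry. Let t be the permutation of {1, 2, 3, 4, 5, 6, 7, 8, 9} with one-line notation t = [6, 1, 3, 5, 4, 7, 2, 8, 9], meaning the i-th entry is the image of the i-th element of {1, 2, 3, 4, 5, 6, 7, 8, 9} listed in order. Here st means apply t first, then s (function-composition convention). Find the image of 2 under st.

8

(st)(2) = s(t(2)). t(2) = 1, then s(1) = 8. So (st)(2) = 8.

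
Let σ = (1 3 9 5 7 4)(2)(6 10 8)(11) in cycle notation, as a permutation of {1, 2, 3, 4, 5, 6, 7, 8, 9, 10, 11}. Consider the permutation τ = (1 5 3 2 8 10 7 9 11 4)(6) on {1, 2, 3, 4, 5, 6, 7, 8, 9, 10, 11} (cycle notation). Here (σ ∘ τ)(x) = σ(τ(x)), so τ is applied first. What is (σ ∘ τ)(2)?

6

τ(2) = 8, then σ(8) = 6; composing gives (σ ∘ τ)(2) = 6.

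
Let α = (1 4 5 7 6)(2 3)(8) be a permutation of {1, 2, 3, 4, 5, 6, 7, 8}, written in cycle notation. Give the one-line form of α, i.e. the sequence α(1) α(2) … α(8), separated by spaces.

4 3 2 5 7 1 6 8

Reading each image from the cycles: 1↦4, 2↦3, 3↦2, 4↦5, 5↦7, 6↦1, 7↦6, 8↦8.
So the one-line form is 4 3 2 5 7 1 6 8.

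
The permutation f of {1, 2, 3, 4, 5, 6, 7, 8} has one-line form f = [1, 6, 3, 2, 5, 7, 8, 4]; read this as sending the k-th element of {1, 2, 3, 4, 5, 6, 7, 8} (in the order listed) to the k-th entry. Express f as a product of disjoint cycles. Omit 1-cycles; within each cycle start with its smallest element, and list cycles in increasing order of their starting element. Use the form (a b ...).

Iterating f from 2 gives 2 → 6 → 7 → 8 → 4 → 2; that is the 5-cycle (2 6 7 8 4).
Continuing from each remaining unvisited element yields (2 6 7 8 4).

(2 6 7 8 4)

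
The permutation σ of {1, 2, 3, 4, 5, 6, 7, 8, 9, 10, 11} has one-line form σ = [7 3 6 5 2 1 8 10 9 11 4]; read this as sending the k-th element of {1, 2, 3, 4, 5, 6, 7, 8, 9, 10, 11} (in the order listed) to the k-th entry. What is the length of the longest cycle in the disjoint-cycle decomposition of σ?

10

Decomposing into disjoint cycles gives (1, 7, 8, 10, 11, 4, 5, 2, 3, 6); the longest has length 10.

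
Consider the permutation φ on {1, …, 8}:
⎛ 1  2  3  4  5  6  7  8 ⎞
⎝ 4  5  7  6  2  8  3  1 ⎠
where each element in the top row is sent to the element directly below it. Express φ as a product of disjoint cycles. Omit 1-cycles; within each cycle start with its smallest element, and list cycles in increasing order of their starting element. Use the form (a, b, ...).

Iterating φ from 1 gives 1 → 4 → 6 → 8 → 1; that is the 4-cycle (1, 4, 6, 8).
Continuing from each remaining unvisited element yields (1, 4, 6, 8)(2, 5)(3, 7).

(1, 4, 6, 8)(2, 5)(3, 7)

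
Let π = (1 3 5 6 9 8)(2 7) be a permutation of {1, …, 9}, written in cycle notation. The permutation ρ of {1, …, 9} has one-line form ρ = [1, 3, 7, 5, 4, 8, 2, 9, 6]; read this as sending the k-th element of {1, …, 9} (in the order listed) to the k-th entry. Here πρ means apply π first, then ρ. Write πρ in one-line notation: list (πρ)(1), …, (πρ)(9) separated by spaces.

(πρ)(x) = ρ(π(x)). Computing each image: ρ(π(1)) = ρ(3) = 7, ρ(π(2)) = ρ(7) = 2, ρ(π(3)) = ρ(5) = 4, ρ(π(4)) = ρ(4) = 5, ρ(π(5)) = ρ(6) = 8, ρ(π(6)) = ρ(9) = 6, ρ(π(7)) = ρ(2) = 3, ρ(π(8)) = ρ(1) = 1, ρ(π(9)) = ρ(8) = 9.
Hence πρ = [7 2 4 5 8 6 3 1 9].

7 2 4 5 8 6 3 1 9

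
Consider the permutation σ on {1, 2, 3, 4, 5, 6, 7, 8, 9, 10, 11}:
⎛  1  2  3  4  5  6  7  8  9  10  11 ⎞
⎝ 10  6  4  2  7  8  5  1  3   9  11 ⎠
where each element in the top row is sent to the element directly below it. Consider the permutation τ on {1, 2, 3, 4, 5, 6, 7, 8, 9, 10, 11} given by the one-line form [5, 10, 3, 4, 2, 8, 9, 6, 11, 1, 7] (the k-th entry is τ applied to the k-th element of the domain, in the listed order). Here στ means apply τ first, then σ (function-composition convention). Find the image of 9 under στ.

11

First apply τ: τ(9) = 11, then σ(11) = 11. Thus (στ)(9) = 11.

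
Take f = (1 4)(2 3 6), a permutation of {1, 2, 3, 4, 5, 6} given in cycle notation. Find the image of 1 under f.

Within (1 4), 1 ↦ 4.

4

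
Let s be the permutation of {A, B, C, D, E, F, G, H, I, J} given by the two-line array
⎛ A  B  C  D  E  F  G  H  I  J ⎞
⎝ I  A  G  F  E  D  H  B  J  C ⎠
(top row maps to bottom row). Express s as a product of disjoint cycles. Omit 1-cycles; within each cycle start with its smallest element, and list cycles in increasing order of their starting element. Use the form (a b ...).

Start at A and follow images: A → I → J → C → G → H → B → A, giving the cycle (A I J C G H B).
Repeating from the next unused element and collecting all non-trivial cycles gives (A I J C G H B)(D F).

(A I J C G H B)(D F)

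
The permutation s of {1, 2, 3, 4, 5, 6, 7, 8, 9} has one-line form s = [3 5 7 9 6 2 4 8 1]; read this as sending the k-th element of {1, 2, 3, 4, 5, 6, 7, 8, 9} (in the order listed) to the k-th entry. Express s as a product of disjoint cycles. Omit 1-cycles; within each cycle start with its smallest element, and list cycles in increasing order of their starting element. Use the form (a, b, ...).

(1, 3, 7, 4, 9)(2, 5, 6)

From 1: 1 → 3 → 7 → 4 → 9 → 1, closing the cycle (1, 3, 7, 4, 9).
Continuing from each remaining unvisited element yields (1, 3, 7, 4, 9)(2, 5, 6).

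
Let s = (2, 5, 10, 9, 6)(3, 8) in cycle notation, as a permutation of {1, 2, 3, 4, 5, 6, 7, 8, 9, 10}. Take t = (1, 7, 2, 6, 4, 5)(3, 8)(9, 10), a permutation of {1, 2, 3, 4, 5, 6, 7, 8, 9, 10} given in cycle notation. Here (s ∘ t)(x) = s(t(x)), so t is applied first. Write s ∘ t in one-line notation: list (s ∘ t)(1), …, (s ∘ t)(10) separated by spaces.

7 2 3 10 1 4 5 8 9 6

Chase each element through t then s: 1 → 7 → 7; 2 → 6 → 2; 3 → 8 → 3; 4 → 5 → 10; 5 → 1 → 1; 6 → 4 → 4; 7 → 2 → 5; 8 → 3 → 8; 9 → 10 → 9; 10 → 9 → 6.
Collecting the images, s ∘ t = [7 2 3 10 1 4 5 8 9 6].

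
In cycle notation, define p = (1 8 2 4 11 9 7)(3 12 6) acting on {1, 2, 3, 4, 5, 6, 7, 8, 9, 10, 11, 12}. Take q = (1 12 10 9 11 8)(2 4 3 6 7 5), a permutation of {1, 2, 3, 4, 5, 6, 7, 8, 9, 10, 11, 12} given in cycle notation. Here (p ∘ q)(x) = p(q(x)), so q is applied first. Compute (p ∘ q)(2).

(p ∘ q)(2) = p(q(2)). q(2) = 4, then p(4) = 11. So (p ∘ q)(2) = 11.

11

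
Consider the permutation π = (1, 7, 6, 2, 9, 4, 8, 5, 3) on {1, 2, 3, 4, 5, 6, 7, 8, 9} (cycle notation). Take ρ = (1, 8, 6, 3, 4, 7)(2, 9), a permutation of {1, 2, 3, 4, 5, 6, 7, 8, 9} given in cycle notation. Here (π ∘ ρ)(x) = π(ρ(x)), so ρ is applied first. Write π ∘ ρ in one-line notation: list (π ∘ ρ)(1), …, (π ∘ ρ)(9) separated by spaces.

Chase each element through ρ then π: 1 → 8 → 5; 2 → 9 → 4; 3 → 4 → 8; 4 → 7 → 6; 5 → 5 → 3; 6 → 3 → 1; 7 → 1 → 7; 8 → 6 → 2; 9 → 2 → 9.
Collecting the images, π ∘ ρ = [5 4 8 6 3 1 7 2 9].

5 4 8 6 3 1 7 2 9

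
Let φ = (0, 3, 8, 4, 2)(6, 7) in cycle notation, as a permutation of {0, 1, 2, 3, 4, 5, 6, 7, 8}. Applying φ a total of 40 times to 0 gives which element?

0 lies in the 5-cycle (0, 3, 8, 4, 2).
Since the cycle has length 5, φ^40 acts on it the same as φ^0 (40 mod 5 = 0).
So φ^40(0) = 0.

0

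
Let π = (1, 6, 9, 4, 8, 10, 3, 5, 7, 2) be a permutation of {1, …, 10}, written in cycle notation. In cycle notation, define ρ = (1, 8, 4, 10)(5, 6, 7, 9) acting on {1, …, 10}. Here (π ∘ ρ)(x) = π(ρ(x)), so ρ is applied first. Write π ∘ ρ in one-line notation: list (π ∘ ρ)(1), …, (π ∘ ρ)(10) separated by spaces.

10 1 5 3 9 2 4 8 7 6

Chase each element through ρ then π: 1 → 8 → 10; 2 → 2 → 1; 3 → 3 → 5; 4 → 10 → 3; 5 → 6 → 9; 6 → 7 → 2; 7 → 9 → 4; 8 → 4 → 8; 9 → 5 → 7; 10 → 1 → 6.
Collecting the images, π ∘ ρ = [10 1 5 3 9 2 4 8 7 6].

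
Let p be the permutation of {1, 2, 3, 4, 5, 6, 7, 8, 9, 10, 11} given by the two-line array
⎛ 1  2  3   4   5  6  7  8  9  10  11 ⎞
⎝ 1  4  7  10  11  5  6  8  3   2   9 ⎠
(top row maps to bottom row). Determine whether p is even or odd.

In disjoint-cycle form the cycle lengths are 6, 3, 1, 1.
A cycle of length ℓ contributes ℓ−1 transpositions, so p is a product of 5 + 2 = 7 transpositions — odd.

odd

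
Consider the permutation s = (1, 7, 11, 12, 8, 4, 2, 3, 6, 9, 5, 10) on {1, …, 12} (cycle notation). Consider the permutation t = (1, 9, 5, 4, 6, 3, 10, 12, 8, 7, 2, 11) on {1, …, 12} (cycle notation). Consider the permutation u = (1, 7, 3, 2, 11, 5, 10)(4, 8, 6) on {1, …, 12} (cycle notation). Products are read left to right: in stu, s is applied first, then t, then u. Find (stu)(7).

7

Chase 7: s(7) = 11; t(11) = 1; u(1) = 7. Hence (stu)(7) = 7.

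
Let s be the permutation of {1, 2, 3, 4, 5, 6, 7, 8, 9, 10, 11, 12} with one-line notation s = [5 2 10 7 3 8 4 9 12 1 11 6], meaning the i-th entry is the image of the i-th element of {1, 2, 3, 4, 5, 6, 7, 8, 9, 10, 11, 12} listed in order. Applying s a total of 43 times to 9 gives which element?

Tracing 9 → 12 → … returns to 9 after 4 steps, so 9 lies in a 4-cycle (6, 8, 9, 12).
On a 4-cycle, s^4 is the identity, so s^43 = s^3 there (43 ≡ 3 mod 4).
Stepping 3 places around the cycle: 9 → 12 → 6 → 8.

8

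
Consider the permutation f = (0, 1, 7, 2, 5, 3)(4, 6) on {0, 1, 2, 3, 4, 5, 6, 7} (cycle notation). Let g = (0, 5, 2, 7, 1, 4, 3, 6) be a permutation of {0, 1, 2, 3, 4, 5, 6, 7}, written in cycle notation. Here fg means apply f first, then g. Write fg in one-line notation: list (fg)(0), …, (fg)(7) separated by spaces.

For each element, apply f then g: 0 → 1 → 4; 1 → 7 → 1; 2 → 5 → 2; 3 → 0 → 5; 4 → 6 → 0; 5 → 3 → 6; 6 → 4 → 3; 7 → 2 → 7.
So fg in one-line form is 4 1 2 5 0 6 3 7.

4 1 2 5 0 6 3 7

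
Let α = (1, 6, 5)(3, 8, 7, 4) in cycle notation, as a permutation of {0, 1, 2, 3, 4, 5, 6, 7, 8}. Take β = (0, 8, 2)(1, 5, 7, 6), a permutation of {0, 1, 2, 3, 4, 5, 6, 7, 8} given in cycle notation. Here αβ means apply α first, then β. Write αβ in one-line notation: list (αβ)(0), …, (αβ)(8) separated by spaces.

(αβ)(x) = β(α(x)). Computing each image: β(α(0)) = β(0) = 8, β(α(1)) = β(6) = 1, β(α(2)) = β(2) = 0, β(α(3)) = β(8) = 2, β(α(4)) = β(3) = 3, β(α(5)) = β(1) = 5, β(α(6)) = β(5) = 7, β(α(7)) = β(4) = 4, β(α(8)) = β(7) = 6.
Hence αβ = [8 1 0 2 3 5 7 4 6].

8 1 0 2 3 5 7 4 6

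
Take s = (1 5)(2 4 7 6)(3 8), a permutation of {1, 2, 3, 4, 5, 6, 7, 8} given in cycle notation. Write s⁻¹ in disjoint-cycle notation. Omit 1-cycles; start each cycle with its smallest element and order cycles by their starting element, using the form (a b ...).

(1 5)(2 6 7 4)(3 8)

Inverting a permutation written in cycle notation just reverses the order within every cycle.
After reversing and putting each cycle's least element first, s⁻¹ = (1 5)(2 6 7 4)(3 8).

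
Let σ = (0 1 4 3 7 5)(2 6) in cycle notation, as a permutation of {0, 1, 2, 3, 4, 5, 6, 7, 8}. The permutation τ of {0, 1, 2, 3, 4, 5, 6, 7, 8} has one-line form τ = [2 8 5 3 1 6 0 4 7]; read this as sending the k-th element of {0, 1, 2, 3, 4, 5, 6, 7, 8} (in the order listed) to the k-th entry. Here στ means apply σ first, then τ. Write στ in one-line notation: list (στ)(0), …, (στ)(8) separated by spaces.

8 1 0 4 3 2 5 6 7

(στ)(x) = τ(σ(x)). Computing each image: τ(σ(0)) = τ(1) = 8, τ(σ(1)) = τ(4) = 1, τ(σ(2)) = τ(6) = 0, τ(σ(3)) = τ(7) = 4, τ(σ(4)) = τ(3) = 3, τ(σ(5)) = τ(0) = 2, τ(σ(6)) = τ(2) = 5, τ(σ(7)) = τ(5) = 6, τ(σ(8)) = τ(8) = 7.
Hence στ = [8 1 0 4 3 2 5 6 7].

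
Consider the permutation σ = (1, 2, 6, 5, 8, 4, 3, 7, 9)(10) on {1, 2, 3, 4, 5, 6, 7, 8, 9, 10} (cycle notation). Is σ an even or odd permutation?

The cycle lengths are 9, 1.
A cycle is odd iff its length is even; σ has 0 even-length cycles, so sgn(σ) = (−1)^0 and σ is even.

even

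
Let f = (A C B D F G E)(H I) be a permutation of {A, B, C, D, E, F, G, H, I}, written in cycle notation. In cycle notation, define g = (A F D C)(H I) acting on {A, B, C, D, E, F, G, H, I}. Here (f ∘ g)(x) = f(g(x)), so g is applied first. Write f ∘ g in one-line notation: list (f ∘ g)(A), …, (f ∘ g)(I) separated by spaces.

Chase each element through g then f: A → F → G; B → B → D; C → A → C; D → C → B; E → E → A; F → D → F; G → G → E; H → I → H; I → H → I.
So f ∘ g in one-line form is G D C B A F E H I.

G D C B A F E H I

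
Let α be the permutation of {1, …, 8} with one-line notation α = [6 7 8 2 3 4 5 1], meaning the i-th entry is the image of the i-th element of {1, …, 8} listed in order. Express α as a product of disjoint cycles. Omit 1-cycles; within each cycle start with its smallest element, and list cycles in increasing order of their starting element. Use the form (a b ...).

Start at 1 and follow images: 1 → 6 → 4 → 2 → 7 → 5 → 3 → 8 → 1, giving the cycle (1 6 4 2 7 5 3 8).
Repeating from the next unused element and collecting all non-trivial cycles gives (1 6 4 2 7 5 3 8).

(1 6 4 2 7 5 3 8)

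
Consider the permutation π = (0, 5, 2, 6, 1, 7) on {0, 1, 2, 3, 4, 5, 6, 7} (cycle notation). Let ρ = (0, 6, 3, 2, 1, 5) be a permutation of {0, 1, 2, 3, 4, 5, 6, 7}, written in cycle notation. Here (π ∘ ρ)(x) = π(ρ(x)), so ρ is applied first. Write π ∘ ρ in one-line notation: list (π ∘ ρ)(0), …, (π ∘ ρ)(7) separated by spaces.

(π ∘ ρ)(x) = π(ρ(x)). Computing each image: π(ρ(0)) = π(6) = 1, π(ρ(1)) = π(5) = 2, π(ρ(2)) = π(1) = 7, π(ρ(3)) = π(2) = 6, π(ρ(4)) = π(4) = 4, π(ρ(5)) = π(0) = 5, π(ρ(6)) = π(3) = 3, π(ρ(7)) = π(7) = 0.
Hence π ∘ ρ = [1 2 7 6 4 5 3 0].

1 2 7 6 4 5 3 0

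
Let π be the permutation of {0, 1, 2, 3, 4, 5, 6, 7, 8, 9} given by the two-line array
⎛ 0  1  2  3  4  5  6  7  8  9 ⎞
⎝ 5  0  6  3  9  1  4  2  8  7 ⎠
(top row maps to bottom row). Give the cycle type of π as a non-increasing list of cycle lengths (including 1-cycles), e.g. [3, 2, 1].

[5, 3, 1, 1]

The disjoint cycles are (0 5 1)(2 6 4 9 7)(3)(8), with lengths 5, 3, 1, 1 in non-increasing order.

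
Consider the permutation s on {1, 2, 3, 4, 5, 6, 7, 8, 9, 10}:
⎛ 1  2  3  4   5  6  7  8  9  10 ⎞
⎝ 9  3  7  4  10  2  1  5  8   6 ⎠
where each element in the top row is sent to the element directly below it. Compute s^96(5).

1

Tracing 5 → 10 → … returns to 5 after 9 steps, so 5 lies in a 9-cycle (1 9 8 5 10 6 2 3 7).
Powers repeat with period 9 on this cycle, and 96 mod 9 = 6, so s^96(5) = s^6(5).
Stepping 6 places around the cycle: 5 → 10 → 6 → 2 → 3 → 7 → 1.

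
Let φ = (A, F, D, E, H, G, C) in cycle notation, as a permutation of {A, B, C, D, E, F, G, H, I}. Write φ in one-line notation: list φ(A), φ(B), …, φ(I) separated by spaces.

Image by image: A→F, B→B, C→A, D→E, E→H, F→D, G→C, H→G, I→I.
So the one-line form is F B A E H D C G I.

F B A E H D C G I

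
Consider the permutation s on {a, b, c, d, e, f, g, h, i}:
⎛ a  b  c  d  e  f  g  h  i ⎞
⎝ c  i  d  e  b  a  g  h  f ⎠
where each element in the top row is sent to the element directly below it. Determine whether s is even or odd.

In disjoint-cycle form the cycle lengths are 7, 1, 1.
A cycle of length ℓ contributes ℓ−1 transpositions, so s is a product of 6 transpositions — even.

even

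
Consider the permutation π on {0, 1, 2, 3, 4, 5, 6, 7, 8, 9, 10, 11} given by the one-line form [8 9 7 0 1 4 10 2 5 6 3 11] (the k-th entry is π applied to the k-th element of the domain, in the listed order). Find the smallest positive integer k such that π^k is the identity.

18

The disjoint-cycle form of π has cycle lengths 9, 2, 1.
The order is lcm(9, 2) = 18.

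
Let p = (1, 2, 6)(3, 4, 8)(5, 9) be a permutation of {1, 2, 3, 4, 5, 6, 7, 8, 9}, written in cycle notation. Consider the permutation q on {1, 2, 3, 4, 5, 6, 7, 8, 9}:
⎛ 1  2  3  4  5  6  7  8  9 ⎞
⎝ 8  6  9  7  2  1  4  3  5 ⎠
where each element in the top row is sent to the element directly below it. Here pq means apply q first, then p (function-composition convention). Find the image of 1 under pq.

(pq)(1) = p(q(1)). q(1) = 8, then p(8) = 3. So (pq)(1) = 3.

3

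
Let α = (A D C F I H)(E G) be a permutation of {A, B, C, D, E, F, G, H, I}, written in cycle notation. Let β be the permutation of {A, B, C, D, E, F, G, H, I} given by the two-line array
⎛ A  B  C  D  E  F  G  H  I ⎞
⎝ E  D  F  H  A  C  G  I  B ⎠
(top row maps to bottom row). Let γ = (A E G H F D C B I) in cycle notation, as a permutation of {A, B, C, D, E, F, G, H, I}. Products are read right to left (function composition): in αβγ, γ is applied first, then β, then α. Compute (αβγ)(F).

A

(αβγ)(F) = α(β(γ(F))). γ(F) = D, then β(D) = H, then α(H) = A, so the result is A.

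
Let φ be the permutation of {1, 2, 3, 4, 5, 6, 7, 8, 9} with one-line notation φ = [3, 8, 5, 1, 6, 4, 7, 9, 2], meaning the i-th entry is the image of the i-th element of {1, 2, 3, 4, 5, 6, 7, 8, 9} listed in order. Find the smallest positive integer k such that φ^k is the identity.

15

Decomposing into disjoint cycles gives cycle lengths 5, 3, 1.
The order of φ is the least common multiple of its cycle lengths: lcm(5, 3) = 15.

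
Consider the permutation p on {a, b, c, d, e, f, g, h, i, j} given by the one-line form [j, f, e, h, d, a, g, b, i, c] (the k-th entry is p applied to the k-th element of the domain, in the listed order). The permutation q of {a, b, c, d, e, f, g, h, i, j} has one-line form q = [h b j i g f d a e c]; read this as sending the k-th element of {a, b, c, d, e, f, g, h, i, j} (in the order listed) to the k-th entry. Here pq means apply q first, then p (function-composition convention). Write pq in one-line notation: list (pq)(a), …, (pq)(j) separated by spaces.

For each element, apply q then p: a → h → b; b → b → f; c → j → c; d → i → i; e → g → g; f → f → a; g → d → h; h → a → j; i → e → d; j → c → e.
So pq in one-line form is b f c i g a h j d e.

b f c i g a h j d e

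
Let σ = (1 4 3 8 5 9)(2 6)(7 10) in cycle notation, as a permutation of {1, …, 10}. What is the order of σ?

The disjoint cycles have lengths 6, 2, 2.
Since disjoint cycles commute, ord(σ) = lcm(6, 2, 2) = 6.

6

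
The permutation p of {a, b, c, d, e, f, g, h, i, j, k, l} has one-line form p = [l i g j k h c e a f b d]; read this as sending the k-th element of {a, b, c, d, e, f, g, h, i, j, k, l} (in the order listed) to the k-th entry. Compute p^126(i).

Tracing i → a → … returns to i after 10 steps, so i lies in a 10-cycle (a l d j f h e k b i).
Powers repeat with period 10 on this cycle, and 126 mod 10 = 6, so p^126(i) = p^6(i).
Advancing 6 steps from i: i → a → l → d → j → f → h.

h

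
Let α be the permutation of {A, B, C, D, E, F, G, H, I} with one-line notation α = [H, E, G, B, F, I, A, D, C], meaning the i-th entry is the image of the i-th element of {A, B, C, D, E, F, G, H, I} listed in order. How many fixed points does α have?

No element satisfies α(x) = x, so there are 0 fixed points.

0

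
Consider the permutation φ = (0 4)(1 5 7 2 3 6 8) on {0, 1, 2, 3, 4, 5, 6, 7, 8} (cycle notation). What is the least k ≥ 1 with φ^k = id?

14

The disjoint cycles have lengths 7, 2.
Since disjoint cycles commute, ord(φ) = lcm(7, 2) = 14.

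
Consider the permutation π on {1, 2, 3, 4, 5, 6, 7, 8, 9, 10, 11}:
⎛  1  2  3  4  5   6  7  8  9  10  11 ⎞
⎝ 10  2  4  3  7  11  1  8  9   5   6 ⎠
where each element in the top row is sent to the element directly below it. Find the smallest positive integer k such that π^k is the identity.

4

Decomposing into disjoint cycles gives cycle lengths 4, 2, 2, 1, 1, 1.
Since disjoint cycles commute, ord(π) = lcm(4, 2, 2) = 4.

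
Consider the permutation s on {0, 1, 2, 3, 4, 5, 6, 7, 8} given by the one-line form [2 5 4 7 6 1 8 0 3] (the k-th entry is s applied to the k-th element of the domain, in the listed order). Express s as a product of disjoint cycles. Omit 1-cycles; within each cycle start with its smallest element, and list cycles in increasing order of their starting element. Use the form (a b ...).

Iterating s from 0 gives 0 → 2 → 4 → 6 → 8 → 3 → 7 → 0; that is the 7-cycle (0 2 4 6 8 3 7).
Repeating from the next unused element and collecting all non-trivial cycles gives (0 2 4 6 8 3 7)(1 5).

(0 2 4 6 8 3 7)(1 5)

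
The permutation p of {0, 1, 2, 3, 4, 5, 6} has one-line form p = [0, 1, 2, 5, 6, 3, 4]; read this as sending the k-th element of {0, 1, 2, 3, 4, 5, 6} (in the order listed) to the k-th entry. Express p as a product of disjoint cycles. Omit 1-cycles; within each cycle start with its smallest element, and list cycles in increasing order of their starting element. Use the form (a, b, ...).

Iterating p from 3 gives 3 → 5 → 3; that is the 2-cycle (3, 5).
Repeating from the next unused element and collecting all non-trivial cycles gives (3, 5)(4, 6).

(3, 5)(4, 6)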